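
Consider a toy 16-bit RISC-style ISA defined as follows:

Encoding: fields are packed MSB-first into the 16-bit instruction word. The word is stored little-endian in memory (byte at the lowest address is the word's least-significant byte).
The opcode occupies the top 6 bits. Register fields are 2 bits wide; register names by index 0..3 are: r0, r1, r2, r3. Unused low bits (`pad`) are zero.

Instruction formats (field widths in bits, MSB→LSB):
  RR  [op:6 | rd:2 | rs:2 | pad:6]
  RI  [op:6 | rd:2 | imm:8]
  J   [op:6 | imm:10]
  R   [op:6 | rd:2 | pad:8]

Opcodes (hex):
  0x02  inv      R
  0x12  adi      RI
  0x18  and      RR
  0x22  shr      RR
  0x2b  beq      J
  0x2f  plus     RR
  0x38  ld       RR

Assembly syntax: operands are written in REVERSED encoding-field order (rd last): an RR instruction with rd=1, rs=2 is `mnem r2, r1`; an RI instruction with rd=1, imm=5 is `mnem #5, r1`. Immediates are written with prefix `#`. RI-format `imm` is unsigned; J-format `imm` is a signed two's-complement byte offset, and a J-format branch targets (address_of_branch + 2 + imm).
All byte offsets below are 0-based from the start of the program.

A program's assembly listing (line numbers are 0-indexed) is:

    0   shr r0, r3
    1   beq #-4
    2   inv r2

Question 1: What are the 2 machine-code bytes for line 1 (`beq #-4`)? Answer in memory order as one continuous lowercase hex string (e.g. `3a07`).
line 1 (beq): pack op=0x2b:6|imm=-4:10 = 0xaffc; little→ fc af

fcaf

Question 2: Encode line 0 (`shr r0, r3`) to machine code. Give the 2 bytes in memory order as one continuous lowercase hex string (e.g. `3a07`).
008b

0. shr fields op=0x22:6|rd=3:2|rs=0:2|pad=0:6 → word 8b00h → 00 8b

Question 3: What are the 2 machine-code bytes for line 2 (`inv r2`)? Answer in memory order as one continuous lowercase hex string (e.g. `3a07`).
L2: inv op=0x2:6|rd=2:2|pad=0:8 ⇒ 0x0a00 ⇒ little 00 0a

000a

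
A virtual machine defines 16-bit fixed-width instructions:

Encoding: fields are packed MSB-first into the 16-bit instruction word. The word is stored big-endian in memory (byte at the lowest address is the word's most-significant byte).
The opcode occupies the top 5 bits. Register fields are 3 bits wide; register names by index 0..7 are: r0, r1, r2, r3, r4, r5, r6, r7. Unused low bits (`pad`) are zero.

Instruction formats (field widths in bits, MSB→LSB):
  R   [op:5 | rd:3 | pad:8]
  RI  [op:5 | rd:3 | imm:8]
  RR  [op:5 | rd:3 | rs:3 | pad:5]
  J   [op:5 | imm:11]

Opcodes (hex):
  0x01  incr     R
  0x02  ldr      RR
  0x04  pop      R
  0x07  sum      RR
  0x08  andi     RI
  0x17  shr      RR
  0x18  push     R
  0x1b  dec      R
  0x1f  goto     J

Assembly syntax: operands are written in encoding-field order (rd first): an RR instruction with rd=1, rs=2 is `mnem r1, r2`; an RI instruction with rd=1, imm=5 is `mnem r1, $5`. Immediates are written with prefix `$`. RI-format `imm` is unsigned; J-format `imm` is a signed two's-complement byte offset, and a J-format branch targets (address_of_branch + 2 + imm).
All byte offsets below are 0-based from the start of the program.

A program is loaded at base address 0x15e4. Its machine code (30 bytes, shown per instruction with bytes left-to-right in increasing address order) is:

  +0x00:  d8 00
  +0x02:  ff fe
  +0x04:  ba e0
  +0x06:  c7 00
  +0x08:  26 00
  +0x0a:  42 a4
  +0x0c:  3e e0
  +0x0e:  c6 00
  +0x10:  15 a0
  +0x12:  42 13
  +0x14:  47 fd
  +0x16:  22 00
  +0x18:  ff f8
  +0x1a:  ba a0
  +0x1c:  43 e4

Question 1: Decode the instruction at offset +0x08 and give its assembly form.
pop r6

+0x08: 26 00 ⇒ word 0x2600 (big)
  top 5b → 0x4 → pop [R]
  rd@[10:8]=0x6 ⇒ r6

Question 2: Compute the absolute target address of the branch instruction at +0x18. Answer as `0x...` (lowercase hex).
@+18  big-endian(ff f8) = 0xfff8
  op=0xfff8>>11=0x1f ⇒ goto (J)
  [10:0] imm=2040 (s11→-8) = $-8
  target = base 0x15e4 + off 0x18 + 2 + imm -8 = 0x15f6

0x15f6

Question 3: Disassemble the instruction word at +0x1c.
off 0x1c: read 43 e4 as big → 0x43e4
  opcode bits[15:11]=0x8: andi/RI
  [10:8] rd=3 = r3
  [7:0] imm=228 = $228

andi r3, $228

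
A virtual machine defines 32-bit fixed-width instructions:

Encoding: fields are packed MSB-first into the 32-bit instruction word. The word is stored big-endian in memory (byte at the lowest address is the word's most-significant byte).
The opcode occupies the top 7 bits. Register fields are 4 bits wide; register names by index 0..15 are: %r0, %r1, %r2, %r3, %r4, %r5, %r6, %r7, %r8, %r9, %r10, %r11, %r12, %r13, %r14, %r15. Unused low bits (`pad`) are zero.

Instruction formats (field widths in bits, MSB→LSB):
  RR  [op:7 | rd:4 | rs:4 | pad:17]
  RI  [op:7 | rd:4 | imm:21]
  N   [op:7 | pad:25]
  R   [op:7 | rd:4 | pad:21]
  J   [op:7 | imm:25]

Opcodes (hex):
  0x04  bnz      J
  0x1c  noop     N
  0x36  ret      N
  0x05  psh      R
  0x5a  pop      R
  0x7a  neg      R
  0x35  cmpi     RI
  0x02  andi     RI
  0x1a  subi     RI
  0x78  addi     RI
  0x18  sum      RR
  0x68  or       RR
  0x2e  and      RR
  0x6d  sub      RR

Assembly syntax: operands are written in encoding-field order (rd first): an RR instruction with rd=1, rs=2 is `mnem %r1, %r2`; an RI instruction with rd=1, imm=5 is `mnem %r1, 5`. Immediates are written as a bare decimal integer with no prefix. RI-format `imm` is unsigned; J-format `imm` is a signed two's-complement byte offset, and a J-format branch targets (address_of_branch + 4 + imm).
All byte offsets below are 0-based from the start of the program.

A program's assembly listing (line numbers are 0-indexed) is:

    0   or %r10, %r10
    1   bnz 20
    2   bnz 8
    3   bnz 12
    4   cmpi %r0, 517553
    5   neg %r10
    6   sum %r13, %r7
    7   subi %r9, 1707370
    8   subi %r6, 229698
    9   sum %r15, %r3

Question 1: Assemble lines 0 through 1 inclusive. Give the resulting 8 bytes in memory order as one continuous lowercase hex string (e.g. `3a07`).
line 0 (or): pack op=0x68:7|rd=10:4|rs=10:4|pad=0:17 = 0xd1540000; big→ d1 54 00 00
line 1 (bnz): pack op=0x4:7|imm=20:25 = 0x08000014; big→ 08 00 00 14

d154000008000014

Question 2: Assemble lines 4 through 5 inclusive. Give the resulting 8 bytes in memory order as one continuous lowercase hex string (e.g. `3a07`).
6a07e5b1f5400000

4. cmpi fields op=0x35:7|rd=0:4|imm=517553:21 → word 6a07e5b1h → 6a 07 e5 b1
5. neg fields op=0x7a:7|rd=10:4|pad=0:21 → word f5400000h → f5 40 00 00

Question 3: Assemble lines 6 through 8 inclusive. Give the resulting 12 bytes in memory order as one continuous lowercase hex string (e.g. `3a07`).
L6: sum op=0x18:7|rd=13:4|rs=7:4|pad=0:17 ⇒ 0x31ae0000 ⇒ big 31 ae 00 00
L7: subi op=0x1a:7|rd=9:4|imm=1707370:21 ⇒ 0x353a0d6a ⇒ big 35 3a 0d 6a
L8: subi op=0x1a:7|rd=6:4|imm=229698:21 ⇒ 0x34c38142 ⇒ big 34 c3 81 42

31ae0000353a0d6a34c38142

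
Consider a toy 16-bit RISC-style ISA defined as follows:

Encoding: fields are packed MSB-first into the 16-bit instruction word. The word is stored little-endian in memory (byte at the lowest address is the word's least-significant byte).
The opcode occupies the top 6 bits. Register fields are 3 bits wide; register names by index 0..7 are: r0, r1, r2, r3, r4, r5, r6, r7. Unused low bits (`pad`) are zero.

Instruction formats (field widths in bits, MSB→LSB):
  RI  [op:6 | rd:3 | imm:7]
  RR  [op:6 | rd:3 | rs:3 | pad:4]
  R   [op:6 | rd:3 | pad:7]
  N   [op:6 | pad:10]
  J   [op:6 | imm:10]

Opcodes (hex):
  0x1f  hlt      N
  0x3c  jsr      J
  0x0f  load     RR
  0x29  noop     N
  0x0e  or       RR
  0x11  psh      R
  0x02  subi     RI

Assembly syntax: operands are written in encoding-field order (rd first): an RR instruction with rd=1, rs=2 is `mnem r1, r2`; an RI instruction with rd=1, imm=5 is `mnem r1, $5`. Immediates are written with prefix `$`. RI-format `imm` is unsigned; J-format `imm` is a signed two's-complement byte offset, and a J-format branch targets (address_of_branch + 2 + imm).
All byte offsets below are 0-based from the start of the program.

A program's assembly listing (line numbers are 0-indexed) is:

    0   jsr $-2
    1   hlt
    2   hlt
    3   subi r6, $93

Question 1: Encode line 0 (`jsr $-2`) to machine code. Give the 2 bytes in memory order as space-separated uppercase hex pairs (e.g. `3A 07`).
0. jsr fields op=0x3c:6|imm=-2:10 → word f3feh → fe f3

FE F3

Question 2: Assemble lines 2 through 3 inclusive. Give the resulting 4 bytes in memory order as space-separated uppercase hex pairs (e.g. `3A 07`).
L2: hlt op=0x1f:6|pad=0:10 ⇒ 0x7c00 ⇒ little 00 7c
L3: subi op=0x2:6|rd=6:3|imm=93:7 ⇒ 0x0b5d ⇒ little 5d 0b

00 7C 5D 0B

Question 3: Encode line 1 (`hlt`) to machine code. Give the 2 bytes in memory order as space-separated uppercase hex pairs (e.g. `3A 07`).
00 7C

line 1 (hlt): pack op=0x1f:6|pad=0:10 = 0x7c00; little→ 00 7c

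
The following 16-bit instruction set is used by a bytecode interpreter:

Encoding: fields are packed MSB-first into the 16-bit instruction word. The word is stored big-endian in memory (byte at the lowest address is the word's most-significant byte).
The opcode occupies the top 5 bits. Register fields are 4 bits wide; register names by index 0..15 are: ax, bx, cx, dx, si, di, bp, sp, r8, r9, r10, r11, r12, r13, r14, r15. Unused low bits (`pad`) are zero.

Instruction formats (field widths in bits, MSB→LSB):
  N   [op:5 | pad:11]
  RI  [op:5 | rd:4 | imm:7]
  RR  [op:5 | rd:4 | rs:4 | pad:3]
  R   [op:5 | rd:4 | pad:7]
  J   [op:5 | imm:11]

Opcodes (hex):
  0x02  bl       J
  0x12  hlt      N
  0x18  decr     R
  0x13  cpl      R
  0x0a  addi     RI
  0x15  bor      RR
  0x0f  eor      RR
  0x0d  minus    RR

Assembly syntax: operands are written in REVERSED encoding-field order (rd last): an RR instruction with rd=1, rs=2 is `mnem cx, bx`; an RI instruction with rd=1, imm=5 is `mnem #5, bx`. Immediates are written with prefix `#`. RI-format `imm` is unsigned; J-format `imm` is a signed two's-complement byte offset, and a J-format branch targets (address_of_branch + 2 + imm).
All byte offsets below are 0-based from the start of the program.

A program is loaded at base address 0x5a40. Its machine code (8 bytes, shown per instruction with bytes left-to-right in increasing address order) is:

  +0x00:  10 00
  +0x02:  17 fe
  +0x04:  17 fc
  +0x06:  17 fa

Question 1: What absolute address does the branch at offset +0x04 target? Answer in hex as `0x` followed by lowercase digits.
0x5a42

[04] 17 fc → 0x17fc
  opcode bits[15:11]=0x2: bl/J
  [10:0] imm=2044 (s11→-4) = #-4
  target = base 0x5a40 + off 0x04 + 2 + imm -4 = 0x5a42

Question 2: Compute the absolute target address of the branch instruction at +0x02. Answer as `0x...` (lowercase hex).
0x5a42

@+02  big-endian(17 fe) = 0x17fe
  top 5b → 0x2 → bl [J]
  imm: (w>>0)&0x7ff=0x7fe (s11→-2) → #-2
  target = base 0x5a40 + off 0x02 + 2 + imm -2 = 0x5a42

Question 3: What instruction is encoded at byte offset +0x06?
bl #-6

@+06  big-endian(17 fa) = 0x17fa
  top 5b → 0x2 → bl [J]
  imm: (w>>0)&0x7ff=0x7fa (s11→-6) → #-6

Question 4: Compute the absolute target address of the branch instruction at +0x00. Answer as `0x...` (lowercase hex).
0x5a42

@+00  big-endian(10 00) = 0x1000
  opcode bits[15:11]=0x2: bl/J
  [10:0] imm=0 = #0
  target = base 0x5a40 + off 0x00 + 2 + imm 0 = 0x5a42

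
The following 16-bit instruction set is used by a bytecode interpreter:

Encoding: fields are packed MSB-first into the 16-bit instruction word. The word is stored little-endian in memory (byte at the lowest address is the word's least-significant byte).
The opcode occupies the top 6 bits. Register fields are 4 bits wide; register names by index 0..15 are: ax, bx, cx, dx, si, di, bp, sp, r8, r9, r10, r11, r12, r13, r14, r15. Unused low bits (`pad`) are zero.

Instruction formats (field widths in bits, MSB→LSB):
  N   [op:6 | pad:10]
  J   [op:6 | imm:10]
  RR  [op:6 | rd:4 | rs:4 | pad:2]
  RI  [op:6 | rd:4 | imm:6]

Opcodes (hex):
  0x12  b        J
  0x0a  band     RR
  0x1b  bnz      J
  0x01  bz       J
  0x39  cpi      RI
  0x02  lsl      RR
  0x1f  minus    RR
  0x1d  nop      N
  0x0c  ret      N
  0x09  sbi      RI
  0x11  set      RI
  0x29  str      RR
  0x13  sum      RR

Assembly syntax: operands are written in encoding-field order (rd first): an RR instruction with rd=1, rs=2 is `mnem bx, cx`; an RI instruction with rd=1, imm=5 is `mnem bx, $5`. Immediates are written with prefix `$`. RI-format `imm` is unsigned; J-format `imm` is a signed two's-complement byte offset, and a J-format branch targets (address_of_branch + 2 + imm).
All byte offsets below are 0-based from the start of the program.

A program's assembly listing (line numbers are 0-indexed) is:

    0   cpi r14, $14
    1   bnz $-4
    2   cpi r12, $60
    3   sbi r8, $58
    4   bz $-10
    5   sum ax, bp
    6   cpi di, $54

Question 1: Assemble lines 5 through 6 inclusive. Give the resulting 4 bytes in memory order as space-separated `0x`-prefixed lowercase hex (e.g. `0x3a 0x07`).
line 5 (sum): pack op=0x13:6|rd=0:4|rs=6:4|pad=0:2 = 0x4c18; little→ 18 4c
line 6 (cpi): pack op=0x39:6|rd=5:4|imm=54:6 = 0xe576; little→ 76 e5

0x18 0x4c 0x76 0xe5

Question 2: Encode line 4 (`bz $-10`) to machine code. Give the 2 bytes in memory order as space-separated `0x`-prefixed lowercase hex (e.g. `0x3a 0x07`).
0xf6 0x07

4. bz fields op=0x1:6|imm=-10:10 → word 07f6h → f6 07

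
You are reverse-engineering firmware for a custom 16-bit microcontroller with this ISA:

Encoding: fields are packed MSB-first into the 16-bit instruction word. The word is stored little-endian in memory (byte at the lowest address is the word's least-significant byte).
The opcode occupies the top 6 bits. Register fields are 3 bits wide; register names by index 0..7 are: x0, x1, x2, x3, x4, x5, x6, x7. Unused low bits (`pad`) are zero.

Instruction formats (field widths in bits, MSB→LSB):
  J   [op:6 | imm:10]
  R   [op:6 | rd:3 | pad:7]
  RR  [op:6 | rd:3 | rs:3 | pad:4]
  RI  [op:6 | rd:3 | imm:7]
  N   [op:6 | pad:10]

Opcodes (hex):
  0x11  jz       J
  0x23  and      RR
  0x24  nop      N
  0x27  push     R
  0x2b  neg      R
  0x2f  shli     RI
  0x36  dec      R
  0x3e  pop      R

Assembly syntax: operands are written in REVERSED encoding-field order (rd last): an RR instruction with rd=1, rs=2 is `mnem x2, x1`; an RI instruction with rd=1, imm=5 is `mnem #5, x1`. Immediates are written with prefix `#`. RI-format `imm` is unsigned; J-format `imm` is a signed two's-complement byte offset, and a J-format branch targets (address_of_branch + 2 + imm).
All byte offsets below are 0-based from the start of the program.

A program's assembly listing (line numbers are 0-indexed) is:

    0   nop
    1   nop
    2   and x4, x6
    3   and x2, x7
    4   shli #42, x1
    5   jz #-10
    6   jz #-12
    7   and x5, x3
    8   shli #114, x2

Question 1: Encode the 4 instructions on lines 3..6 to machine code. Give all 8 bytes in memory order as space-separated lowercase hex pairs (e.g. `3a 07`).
L3: and op=0x23:6|rd=7:3|rs=2:3|pad=0:4 ⇒ 0x8fa0 ⇒ little a0 8f
L4: shli op=0x2f:6|rd=1:3|imm=42:7 ⇒ 0xbcaa ⇒ little aa bc
L5: jz op=0x11:6|imm=-10:10 ⇒ 0x47f6 ⇒ little f6 47
L6: jz op=0x11:6|imm=-12:10 ⇒ 0x47f4 ⇒ little f4 47

a0 8f aa bc f6 47 f4 47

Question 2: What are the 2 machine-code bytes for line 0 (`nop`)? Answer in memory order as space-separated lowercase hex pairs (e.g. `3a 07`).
0. nop fields op=0x24:6|pad=0:10 → word 9000h → 00 90

00 90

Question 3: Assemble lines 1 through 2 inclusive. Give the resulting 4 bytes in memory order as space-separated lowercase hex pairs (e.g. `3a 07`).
line 1 (nop): pack op=0x24:6|pad=0:10 = 0x9000; little→ 00 90
line 2 (and): pack op=0x23:6|rd=6:3|rs=4:3|pad=0:4 = 0x8f40; little→ 40 8f

00 90 40 8f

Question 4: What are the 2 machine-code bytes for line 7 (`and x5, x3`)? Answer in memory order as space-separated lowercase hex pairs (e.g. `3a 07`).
7. and fields op=0x23:6|rd=3:3|rs=5:3|pad=0:4 → word 8dd0h → d0 8d

d0 8d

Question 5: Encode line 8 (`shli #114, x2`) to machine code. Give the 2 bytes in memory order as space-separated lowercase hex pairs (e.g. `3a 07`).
72 bd

8. shli fields op=0x2f:6|rd=2:3|imm=114:7 → word bd72h → 72 bd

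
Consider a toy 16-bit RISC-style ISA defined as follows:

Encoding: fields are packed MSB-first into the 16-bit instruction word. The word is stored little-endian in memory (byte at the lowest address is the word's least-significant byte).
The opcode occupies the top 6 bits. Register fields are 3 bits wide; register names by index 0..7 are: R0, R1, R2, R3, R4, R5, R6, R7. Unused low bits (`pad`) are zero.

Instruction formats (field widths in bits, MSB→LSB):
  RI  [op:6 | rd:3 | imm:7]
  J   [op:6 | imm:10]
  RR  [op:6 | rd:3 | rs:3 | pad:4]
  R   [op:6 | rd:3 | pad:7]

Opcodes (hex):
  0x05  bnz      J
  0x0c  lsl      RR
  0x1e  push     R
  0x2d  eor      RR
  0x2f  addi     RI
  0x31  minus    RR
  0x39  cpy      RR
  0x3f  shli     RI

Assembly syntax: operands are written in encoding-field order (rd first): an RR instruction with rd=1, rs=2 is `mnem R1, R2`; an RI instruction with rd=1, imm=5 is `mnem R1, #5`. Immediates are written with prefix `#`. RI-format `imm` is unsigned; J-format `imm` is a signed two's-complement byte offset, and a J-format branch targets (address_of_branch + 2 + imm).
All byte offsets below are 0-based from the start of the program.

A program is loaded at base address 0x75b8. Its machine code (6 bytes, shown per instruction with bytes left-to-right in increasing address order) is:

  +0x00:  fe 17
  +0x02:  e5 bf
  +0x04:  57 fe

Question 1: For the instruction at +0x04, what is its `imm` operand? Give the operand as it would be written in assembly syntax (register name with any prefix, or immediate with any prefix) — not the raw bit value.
#87

off 0x04: read 57 fe as little → 0xfe57
  opcode bits[15:10]=0x3f: shli/RI
  rd: (w>>7)&0x7=0x4 → R4
  imm: (w>>0)&0x7f=0x57 → #87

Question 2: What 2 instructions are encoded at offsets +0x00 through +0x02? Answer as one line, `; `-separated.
off 0x00: read fe 17 as little → 0x17fe
  op=0x17fe>>10=0x5 ⇒ bnz (J)
  [9:0] imm=1022 (s10→-2) = #-2
off 0x02: read e5 bf as little → 0xbfe5
  op=0xbfe5>>10=0x2f ⇒ addi (RI)
  [9:7] rd=7 = R7
  [6:0] imm=101 = #101

bnz #-2; addi R7, #101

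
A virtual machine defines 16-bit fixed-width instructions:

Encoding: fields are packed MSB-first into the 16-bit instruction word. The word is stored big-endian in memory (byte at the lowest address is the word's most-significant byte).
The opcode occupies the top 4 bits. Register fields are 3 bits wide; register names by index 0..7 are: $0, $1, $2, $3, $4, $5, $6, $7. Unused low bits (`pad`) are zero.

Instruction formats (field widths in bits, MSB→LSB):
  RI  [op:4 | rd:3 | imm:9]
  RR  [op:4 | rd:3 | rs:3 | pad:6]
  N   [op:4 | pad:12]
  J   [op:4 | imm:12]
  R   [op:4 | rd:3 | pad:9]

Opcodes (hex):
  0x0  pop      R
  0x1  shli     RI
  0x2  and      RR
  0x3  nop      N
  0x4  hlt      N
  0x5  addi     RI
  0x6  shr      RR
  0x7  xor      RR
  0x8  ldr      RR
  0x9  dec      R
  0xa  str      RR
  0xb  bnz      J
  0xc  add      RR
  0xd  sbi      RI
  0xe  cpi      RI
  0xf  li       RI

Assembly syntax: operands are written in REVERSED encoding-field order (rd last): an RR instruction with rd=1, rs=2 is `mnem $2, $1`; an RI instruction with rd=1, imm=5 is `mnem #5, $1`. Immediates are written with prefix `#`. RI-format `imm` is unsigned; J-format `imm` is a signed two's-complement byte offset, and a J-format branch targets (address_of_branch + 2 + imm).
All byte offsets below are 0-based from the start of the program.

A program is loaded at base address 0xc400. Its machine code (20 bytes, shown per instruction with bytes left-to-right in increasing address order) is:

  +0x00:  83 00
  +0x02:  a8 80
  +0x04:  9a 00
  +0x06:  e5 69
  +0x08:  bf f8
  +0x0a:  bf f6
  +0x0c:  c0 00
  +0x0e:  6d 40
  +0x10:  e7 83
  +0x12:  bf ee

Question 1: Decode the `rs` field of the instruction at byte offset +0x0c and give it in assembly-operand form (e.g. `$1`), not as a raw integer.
$0

+0x0c: c0 00 ⇒ word 0xc000 (big)
  top 4b → 0xc → add [RR]
  rd@[11:9]=0x0 ⇒ $0
  rs@[8:6]=0x0 ⇒ $0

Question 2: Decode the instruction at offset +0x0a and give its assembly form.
bnz #-10

[0a] bf f6 → 0xbff6
  top 4b → 0xb → bnz [J]
  [11:0] imm=4086 (s12→-10) = #-10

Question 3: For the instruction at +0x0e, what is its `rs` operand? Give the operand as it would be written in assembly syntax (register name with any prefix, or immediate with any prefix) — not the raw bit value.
$5

off 0x0e: read 6d 40 as big → 0x6d40
  opcode bits[15:12]=0x6: shr/RR
  [11:9] rd=6 = $6
  [8:6] rs=5 = $5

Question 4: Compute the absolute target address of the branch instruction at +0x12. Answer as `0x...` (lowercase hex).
@+12  big-endian(bf ee) = 0xbfee
  opcode bits[15:12]=0xb: bnz/J
  [11:0] imm=4078 (s12→-18) = #-18
  target = base 0xc400 + off 0x12 + 2 + imm -18 = 0xc402

0xc402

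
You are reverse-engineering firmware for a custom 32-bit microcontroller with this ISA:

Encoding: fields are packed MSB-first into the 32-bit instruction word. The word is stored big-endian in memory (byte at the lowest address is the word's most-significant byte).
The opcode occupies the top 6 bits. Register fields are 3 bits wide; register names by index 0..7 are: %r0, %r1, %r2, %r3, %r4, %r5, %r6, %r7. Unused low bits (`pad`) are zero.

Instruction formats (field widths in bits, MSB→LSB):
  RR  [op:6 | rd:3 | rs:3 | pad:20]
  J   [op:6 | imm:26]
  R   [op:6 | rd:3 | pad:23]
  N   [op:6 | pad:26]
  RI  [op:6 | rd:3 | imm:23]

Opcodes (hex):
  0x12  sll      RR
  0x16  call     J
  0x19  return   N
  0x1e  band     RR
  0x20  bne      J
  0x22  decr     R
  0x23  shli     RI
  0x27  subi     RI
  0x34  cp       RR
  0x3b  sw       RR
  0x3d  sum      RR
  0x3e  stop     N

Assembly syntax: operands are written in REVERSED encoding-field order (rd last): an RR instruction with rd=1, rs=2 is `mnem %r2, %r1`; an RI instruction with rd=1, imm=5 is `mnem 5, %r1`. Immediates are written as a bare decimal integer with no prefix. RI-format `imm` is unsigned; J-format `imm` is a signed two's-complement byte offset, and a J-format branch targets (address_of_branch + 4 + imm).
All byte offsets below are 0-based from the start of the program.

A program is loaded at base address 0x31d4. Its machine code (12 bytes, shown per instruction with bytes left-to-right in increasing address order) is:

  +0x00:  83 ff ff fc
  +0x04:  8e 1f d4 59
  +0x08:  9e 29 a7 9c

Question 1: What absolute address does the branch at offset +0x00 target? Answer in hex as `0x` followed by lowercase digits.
0x31d4

+0x00: 83 ff ff fc ⇒ word 0x83fffffc (big)
  opcode bits[31:26]=0x20: bne/J
  imm: (w>>0)&0x3ffffff=0x3fffffc (s26→-4) → -4
  target = base 0x31d4 + off 0x00 + 4 + imm -4 = 0x31d4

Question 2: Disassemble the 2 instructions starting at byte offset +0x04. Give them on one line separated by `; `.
shli 2085977, %r4; subi 2729884, %r4

+0x04: 8e 1f d4 59 ⇒ word 0x8e1fd459 (big)
  opcode bits[31:26]=0x23: shli/RI
  [25:23] rd=4 = %r4
  [22:0] imm=2085977 = 2085977
+0x08: 9e 29 a7 9c ⇒ word 0x9e29a79c (big)
  opcode bits[31:26]=0x27: subi/RI
  [25:23] rd=4 = %r4
  [22:0] imm=2729884 = 2729884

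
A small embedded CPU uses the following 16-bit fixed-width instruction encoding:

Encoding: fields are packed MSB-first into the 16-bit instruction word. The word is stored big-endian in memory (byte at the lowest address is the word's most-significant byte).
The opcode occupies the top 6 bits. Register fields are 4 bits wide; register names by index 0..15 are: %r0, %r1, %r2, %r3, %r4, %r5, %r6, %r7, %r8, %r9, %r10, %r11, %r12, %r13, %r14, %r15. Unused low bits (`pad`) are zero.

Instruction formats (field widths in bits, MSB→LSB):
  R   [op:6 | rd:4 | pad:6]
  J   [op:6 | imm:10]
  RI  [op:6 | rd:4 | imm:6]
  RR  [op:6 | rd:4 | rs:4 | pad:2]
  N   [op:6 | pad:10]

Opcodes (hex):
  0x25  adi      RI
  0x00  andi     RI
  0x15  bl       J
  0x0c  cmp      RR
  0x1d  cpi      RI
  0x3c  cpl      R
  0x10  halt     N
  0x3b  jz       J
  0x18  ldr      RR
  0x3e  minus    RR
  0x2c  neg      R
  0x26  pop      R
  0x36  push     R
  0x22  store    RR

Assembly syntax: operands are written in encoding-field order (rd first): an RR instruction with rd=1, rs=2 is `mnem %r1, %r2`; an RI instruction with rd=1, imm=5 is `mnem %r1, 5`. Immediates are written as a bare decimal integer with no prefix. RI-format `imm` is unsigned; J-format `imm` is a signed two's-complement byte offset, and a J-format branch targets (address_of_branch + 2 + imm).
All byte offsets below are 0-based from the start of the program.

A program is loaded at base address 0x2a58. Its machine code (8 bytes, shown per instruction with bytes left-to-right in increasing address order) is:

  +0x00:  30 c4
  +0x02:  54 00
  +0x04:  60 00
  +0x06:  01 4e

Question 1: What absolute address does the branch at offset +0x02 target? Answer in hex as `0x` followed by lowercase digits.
+0x02: 54 00 ⇒ word 0x5400 (big)
  top 6b → 0x15 → bl [J]
  imm: (w>>0)&0x3ff=0x0 → 0
  target = base 0x2a58 + off 0x02 + 2 + imm 0 = 0x2a5c

0x2a5c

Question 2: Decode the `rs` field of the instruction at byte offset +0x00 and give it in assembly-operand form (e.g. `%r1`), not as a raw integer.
+0x00: 30 c4 ⇒ word 0x30c4 (big)
  op=0x30c4>>10=0xc ⇒ cmp (RR)
  [9:6] rd=3 = %r3
  [5:2] rs=1 = %r1

%r1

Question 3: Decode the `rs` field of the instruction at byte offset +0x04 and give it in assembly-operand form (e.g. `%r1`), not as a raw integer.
off 0x04: read 60 00 as big → 0x6000
  top 6b → 0x18 → ldr [RR]
  [9:6] rd=0 = %r0
  [5:2] rs=0 = %r0

%r0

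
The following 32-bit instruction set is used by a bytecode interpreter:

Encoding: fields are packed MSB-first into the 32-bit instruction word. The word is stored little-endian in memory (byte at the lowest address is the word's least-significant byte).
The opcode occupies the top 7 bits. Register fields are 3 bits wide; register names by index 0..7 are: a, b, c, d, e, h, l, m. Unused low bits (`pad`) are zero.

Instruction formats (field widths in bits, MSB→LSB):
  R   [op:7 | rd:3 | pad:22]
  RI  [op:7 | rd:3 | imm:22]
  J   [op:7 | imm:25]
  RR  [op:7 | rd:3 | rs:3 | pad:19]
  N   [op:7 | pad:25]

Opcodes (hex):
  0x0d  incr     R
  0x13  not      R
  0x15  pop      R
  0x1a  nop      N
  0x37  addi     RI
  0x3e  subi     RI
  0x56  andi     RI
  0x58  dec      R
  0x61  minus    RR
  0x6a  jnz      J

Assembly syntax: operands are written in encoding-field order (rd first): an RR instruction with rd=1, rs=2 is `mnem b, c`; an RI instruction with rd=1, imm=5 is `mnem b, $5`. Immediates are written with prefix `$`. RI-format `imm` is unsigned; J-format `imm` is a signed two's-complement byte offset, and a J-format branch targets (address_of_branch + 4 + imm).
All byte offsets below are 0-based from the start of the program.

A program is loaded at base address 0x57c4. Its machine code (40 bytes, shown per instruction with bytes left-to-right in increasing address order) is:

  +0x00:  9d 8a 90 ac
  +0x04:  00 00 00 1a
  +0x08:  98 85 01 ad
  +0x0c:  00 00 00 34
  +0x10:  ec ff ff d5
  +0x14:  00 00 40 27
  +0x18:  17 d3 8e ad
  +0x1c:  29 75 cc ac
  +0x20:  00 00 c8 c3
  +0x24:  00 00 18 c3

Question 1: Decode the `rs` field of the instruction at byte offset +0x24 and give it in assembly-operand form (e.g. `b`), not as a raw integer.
[24] 00 00 18 c3 → 0xc3180000
  top 7b → 0x61 → minus [RR]
  rd: (w>>22)&0x7=0x4 → e
  rs: (w>>19)&0x7=0x3 → d

d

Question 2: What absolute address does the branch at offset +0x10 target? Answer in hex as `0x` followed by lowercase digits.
+0x10: ec ff ff d5 ⇒ word 0xd5ffffec (little)
  op=0xd5ffffec>>25=0x6a ⇒ jnz (J)
  imm@[24:0]=0x1ffffec (s25→-20) ⇒ $-20
  target = base 0x57c4 + off 0x10 + 4 + imm -20 = 0x57c4

0x57c4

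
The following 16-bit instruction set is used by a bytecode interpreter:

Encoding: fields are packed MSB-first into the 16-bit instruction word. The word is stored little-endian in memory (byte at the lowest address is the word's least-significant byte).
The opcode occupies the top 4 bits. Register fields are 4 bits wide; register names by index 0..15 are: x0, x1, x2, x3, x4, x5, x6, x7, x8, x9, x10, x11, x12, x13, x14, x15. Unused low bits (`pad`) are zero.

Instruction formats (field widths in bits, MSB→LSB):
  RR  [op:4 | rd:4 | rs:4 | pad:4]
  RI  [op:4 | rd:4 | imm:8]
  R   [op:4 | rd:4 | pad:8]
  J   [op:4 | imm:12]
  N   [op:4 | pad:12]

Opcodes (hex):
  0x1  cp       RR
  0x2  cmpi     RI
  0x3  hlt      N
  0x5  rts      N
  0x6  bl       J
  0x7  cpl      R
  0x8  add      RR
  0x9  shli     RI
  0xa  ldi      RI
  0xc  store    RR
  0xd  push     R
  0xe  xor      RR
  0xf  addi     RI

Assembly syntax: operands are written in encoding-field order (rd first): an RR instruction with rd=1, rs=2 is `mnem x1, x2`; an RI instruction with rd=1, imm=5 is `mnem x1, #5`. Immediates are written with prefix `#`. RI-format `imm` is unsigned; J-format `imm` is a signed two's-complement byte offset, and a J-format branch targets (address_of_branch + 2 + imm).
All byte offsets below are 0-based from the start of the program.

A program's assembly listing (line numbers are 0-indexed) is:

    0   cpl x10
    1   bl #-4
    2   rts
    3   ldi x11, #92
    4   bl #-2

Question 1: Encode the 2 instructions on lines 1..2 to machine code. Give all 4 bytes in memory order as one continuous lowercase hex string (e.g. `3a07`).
1. bl fields op=0x6:4|imm=-4:12 → word 6ffch → fc 6f
2. rts fields op=0x5:4|pad=0:12 → word 5000h → 00 50

fc6f0050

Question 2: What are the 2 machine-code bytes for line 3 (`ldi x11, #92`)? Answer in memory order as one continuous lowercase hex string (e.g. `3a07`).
5cab

L3: ldi op=0xa:4|rd=11:4|imm=92:8 ⇒ 0xab5c ⇒ little 5c ab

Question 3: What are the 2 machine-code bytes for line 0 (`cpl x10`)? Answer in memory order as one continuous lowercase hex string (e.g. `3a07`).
007a

0. cpl fields op=0x7:4|rd=10:4|pad=0:8 → word 7a00h → 00 7a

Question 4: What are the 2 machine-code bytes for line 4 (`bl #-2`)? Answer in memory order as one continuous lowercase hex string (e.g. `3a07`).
line 4 (bl): pack op=0x6:4|imm=-2:12 = 0x6ffe; little→ fe 6f

fe6f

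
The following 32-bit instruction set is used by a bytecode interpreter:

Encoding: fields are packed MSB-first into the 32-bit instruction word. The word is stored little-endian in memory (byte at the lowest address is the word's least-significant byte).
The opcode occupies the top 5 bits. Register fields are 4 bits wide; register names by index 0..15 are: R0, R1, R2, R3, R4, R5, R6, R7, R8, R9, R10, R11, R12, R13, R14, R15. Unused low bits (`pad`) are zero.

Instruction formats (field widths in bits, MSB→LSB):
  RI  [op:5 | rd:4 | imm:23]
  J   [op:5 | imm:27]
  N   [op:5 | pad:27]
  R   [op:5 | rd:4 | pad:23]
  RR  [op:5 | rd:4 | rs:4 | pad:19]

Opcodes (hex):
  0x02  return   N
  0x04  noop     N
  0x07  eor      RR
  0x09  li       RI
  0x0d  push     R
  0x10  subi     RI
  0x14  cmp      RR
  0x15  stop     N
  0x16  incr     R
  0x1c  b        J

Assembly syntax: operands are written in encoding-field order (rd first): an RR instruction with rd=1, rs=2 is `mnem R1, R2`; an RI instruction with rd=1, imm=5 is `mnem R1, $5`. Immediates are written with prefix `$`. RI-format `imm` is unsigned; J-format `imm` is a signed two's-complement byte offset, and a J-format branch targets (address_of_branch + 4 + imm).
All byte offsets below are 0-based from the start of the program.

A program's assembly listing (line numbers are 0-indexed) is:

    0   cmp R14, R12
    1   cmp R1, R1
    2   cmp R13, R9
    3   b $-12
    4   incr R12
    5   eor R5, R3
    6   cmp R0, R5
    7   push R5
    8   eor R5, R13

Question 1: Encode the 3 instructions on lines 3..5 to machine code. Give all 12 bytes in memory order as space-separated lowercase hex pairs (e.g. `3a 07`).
f4 ff ff e7 00 00 00 b6 00 00 98 3a

3. b fields op=0x1c:5|imm=-12:27 → word e7fffff4h → f4 ff ff e7
4. incr fields op=0x16:5|rd=12:4|pad=0:23 → word b6000000h → 00 00 00 b6
5. eor fields op=0x7:5|rd=5:4|rs=3:4|pad=0:19 → word 3a980000h → 00 00 98 3a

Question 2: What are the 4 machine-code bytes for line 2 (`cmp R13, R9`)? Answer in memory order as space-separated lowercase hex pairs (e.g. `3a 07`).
00 00 c8 a6

2. cmp fields op=0x14:5|rd=13:4|rs=9:4|pad=0:19 → word a6c80000h → 00 00 c8 a6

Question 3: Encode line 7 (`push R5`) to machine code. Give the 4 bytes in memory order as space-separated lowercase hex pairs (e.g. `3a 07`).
00 00 80 6a

L7: push op=0xd:5|rd=5:4|pad=0:23 ⇒ 0x6a800000 ⇒ little 00 00 80 6a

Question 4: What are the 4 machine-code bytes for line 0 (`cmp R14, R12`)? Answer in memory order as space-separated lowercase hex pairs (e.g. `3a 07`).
L0: cmp op=0x14:5|rd=14:4|rs=12:4|pad=0:19 ⇒ 0xa7600000 ⇒ little 00 00 60 a7

00 00 60 a7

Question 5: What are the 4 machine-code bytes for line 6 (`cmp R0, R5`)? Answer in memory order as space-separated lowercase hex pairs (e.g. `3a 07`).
line 6 (cmp): pack op=0x14:5|rd=0:4|rs=5:4|pad=0:19 = 0xa0280000; little→ 00 00 28 a0

00 00 28 a0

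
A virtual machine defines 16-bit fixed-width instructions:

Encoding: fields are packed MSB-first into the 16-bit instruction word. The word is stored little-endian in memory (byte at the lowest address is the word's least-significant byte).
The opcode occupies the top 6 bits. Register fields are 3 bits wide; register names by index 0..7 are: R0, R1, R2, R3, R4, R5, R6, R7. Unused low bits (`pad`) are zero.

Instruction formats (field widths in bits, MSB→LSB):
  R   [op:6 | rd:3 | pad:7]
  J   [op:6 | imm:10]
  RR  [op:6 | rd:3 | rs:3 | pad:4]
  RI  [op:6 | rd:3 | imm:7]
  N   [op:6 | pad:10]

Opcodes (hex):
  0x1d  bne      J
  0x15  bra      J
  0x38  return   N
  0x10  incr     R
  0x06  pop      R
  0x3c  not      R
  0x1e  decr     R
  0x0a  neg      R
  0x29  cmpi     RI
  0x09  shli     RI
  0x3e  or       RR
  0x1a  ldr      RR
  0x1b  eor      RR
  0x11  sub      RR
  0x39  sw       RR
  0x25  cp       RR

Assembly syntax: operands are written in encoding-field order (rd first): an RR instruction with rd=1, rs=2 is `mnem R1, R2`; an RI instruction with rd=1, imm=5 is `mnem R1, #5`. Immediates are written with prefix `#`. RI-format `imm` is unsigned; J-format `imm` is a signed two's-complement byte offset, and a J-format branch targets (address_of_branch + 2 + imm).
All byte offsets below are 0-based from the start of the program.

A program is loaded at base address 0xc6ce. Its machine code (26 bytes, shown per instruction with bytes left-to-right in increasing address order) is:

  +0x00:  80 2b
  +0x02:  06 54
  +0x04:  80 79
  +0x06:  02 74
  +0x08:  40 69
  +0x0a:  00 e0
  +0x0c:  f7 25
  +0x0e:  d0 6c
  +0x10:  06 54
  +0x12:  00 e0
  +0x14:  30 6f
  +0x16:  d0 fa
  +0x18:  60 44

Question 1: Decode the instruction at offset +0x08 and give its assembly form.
off 0x08: read 40 69 as little → 0x6940
  top 6b → 0x1a → ldr [RR]
  rd@[9:7]=0x2 ⇒ R2
  rs@[6:4]=0x4 ⇒ R4

ldr R2, R4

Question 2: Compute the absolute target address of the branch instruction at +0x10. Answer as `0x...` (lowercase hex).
0xc6e6

off 0x10: read 06 54 as little → 0x5406
  top 6b → 0x15 → bra [J]
  imm: (w>>0)&0x3ff=0x6 → #6
  target = base 0xc6ce + off 0x10 + 2 + imm 6 = 0xc6e6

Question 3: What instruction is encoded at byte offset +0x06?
[06] 02 74 → 0x7402
  opcode bits[15:10]=0x1d: bne/J
  imm: (w>>0)&0x3ff=0x2 → #2

bne #2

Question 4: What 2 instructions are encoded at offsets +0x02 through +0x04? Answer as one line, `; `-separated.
off 0x02: read 06 54 as little → 0x5406
  opcode bits[15:10]=0x15: bra/J
  imm: (w>>0)&0x3ff=0x6 → #6
off 0x04: read 80 79 as little → 0x7980
  opcode bits[15:10]=0x1e: decr/R
  rd: (w>>7)&0x7=0x3 → R3

bra #6; decr R3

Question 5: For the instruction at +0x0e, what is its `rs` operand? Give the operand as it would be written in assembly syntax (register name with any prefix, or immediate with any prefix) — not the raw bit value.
R5

[0e] d0 6c → 0x6cd0
  opcode bits[15:10]=0x1b: eor/RR
  [9:7] rd=1 = R1
  [6:4] rs=5 = R5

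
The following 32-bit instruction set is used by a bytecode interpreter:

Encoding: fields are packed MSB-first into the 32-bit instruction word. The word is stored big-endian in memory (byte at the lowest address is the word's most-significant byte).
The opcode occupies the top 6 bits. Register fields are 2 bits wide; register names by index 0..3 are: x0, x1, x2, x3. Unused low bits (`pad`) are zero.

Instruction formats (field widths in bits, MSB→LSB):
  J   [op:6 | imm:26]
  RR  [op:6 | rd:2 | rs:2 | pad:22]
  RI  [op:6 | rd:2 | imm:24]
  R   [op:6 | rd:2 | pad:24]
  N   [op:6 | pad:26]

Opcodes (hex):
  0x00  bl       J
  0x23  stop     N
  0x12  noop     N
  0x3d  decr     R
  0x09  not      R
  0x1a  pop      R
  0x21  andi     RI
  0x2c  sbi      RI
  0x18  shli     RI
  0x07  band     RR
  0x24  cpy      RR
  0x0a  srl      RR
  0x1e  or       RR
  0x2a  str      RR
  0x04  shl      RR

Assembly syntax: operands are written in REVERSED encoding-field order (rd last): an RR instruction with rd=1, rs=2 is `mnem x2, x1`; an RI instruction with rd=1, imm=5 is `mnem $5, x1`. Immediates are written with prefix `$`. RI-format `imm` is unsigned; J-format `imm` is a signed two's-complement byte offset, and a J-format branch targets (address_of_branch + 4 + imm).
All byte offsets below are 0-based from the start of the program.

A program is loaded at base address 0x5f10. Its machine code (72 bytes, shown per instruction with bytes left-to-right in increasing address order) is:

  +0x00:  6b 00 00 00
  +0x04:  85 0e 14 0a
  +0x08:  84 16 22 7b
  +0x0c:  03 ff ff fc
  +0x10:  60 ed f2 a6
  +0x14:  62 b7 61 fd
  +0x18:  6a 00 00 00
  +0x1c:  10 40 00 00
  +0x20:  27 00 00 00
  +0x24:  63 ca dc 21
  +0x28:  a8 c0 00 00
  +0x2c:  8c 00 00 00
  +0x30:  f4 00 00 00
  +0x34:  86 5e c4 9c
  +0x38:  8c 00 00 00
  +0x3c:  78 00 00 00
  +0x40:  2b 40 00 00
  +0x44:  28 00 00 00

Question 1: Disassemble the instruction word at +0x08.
@+08  big-endian(84 16 22 7b) = 0x8416227b
  op=0x8416227b>>26=0x21 ⇒ andi (RI)
  [25:24] rd=0 = x0
  [23:0] imm=1450619 = $1450619

andi $1450619, x0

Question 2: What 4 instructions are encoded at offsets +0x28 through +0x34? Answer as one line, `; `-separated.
str x3, x0; stop; decr x0; andi $6210716, x2

off 0x28: read a8 c0 00 00 as big → 0xa8c00000
  opcode bits[31:26]=0x2a: str/RR
  rd@[25:24]=0x0 ⇒ x0
  rs@[23:22]=0x3 ⇒ x3
off 0x2c: read 8c 00 00 00 as big → 0x8c000000
  opcode bits[31:26]=0x23: stop/N
off 0x30: read f4 00 00 00 as big → 0xf4000000
  opcode bits[31:26]=0x3d: decr/R
  rd@[25:24]=0x0 ⇒ x0
off 0x34: read 86 5e c4 9c as big → 0x865ec49c
  opcode bits[31:26]=0x21: andi/RI
  rd@[25:24]=0x2 ⇒ x2
  imm@[23:0]=0x5ec49c ⇒ $6210716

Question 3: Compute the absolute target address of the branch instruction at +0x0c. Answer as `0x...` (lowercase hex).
@+0c  big-endian(03 ff ff fc) = 0x03fffffc
  opcode bits[31:26]=0x0: bl/J
  imm@[25:0]=0x3fffffc (s26→-4) ⇒ $-4
  target = base 0x5f10 + off 0x0c + 4 + imm -4 = 0x5f1c

0x5f1c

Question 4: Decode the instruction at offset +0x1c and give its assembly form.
shl x1, x0

@+1c  big-endian(10 40 00 00) = 0x10400000
  top 6b → 0x4 → shl [RR]
  rd: (w>>24)&0x3=0x0 → x0
  rs: (w>>22)&0x3=0x1 → x1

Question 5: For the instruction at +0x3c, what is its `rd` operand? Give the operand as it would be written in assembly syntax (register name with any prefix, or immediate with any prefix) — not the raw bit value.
@+3c  big-endian(78 00 00 00) = 0x78000000
  top 6b → 0x1e → or [RR]
  [25:24] rd=0 = x0
  [23:22] rs=0 = x0

x0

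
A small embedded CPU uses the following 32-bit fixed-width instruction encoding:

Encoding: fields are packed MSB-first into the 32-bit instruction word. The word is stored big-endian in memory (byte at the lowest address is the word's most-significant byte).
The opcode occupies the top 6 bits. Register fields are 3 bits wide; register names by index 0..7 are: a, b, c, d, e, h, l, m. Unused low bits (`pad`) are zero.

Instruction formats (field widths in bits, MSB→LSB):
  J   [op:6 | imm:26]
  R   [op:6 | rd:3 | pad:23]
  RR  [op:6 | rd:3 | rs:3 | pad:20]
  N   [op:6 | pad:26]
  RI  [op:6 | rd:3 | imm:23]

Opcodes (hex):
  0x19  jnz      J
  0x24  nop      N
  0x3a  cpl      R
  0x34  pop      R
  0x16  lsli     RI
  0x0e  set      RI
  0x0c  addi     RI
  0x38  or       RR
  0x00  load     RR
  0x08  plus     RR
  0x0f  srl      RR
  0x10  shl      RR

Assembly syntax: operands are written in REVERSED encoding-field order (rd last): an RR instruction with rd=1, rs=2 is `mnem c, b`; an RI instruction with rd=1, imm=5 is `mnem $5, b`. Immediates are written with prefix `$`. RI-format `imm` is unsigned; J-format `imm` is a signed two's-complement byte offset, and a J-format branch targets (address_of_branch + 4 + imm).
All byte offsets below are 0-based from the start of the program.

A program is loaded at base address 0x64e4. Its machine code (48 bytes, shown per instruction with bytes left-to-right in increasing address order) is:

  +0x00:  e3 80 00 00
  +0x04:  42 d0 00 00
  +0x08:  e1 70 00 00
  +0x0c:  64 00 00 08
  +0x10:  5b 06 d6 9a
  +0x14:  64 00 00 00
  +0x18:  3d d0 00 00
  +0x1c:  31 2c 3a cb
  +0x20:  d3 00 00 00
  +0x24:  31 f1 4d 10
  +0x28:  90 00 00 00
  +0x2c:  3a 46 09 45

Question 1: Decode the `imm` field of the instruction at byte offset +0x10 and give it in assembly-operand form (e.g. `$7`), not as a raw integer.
off 0x10: read 5b 06 d6 9a as big → 0x5b06d69a
  top 6b → 0x16 → lsli [RI]
  rd@[25:23]=0x6 ⇒ l
  imm@[22:0]=0x6d69a ⇒ $448154

$448154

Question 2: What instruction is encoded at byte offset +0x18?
off 0x18: read 3d d0 00 00 as big → 0x3dd00000
  top 6b → 0xf → srl [RR]
  rd@[25:23]=0x3 ⇒ d
  rs@[22:20]=0x5 ⇒ h

srl h, d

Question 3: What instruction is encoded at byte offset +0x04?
off 0x04: read 42 d0 00 00 as big → 0x42d00000
  opcode bits[31:26]=0x10: shl/RR
  rd: (w>>23)&0x7=0x5 → h
  rs: (w>>20)&0x7=0x5 → h

shl h, h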